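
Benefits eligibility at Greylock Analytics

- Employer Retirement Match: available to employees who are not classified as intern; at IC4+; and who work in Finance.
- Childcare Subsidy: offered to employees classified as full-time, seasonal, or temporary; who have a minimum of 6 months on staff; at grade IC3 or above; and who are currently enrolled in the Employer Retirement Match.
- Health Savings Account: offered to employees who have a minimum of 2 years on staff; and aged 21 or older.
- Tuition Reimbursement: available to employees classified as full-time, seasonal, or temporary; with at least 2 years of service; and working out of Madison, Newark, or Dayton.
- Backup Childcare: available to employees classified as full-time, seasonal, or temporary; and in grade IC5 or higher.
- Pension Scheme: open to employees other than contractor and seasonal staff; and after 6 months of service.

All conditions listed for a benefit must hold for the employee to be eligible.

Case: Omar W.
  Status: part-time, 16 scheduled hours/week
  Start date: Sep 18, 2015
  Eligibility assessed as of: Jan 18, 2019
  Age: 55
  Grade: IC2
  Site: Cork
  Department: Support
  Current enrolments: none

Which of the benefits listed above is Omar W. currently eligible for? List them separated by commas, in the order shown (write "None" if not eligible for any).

Health Savings Account, Pension Scheme

Service from Sep 18, 2015 to Jan 18, 2019: 1218 days.
Employer Retirement Match — status part-time ✓ (not excluded); grade IC2 < IC4 ✗ → not eligible.
Childcare Subsidy — status part-time ✗ (requires full-time, seasonal, or temporary) → not eligible.
Health Savings Account — service 1218 days ≥ 2 years (≈730 days) ✓; age 55 ≥ 21 ✓ → eligible.
Tuition Reimbursement — status part-time ✗ (requires full-time, seasonal, or temporary) → not eligible.
Backup Childcare — status part-time ✗ (requires full-time, seasonal, or temporary) → not eligible.
Pension Scheme — status part-time ✓ (not excluded); service 1218 days ≥ 6 months (≈180 days) ✓ → eligible.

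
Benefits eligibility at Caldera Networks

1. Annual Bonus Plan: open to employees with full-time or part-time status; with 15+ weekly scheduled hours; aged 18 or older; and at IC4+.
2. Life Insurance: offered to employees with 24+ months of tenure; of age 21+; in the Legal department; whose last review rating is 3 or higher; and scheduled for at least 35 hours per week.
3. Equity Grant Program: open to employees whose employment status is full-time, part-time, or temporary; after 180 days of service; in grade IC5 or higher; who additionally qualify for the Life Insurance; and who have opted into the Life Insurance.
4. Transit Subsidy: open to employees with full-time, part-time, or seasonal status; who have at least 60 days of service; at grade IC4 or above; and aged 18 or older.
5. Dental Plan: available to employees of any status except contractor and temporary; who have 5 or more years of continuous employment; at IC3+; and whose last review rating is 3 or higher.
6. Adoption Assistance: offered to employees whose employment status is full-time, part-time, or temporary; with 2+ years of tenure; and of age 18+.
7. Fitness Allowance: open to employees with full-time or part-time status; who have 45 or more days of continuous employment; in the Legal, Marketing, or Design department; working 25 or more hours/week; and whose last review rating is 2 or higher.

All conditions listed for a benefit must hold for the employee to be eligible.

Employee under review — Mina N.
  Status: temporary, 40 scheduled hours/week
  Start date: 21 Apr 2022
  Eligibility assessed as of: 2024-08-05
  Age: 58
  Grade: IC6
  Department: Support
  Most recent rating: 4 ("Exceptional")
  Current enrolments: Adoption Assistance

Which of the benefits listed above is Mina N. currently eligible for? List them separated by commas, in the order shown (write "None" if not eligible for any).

Service from 21 Apr 2022 to 2024-08-05: 837 days.
Annual Bonus Plan — status temporary ✗ (requires full-time or part-time) → not eligible.
Life Insurance — service 837 days ≥ 24 months (≈720 days) ✓; age 58 ≥ 21 ✓; dept Support ✗ → not eligible.
Equity Grant Program — status temporary ✓; service 837 days ≥ 180 days ✓; grade IC6 ≥ IC5 ✓; not eligible for Life Insurance ✗ → not eligible.
Transit Subsidy — status temporary ✗ (requires full-time, part-time, or seasonal) → not eligible.
Dental Plan — status temporary ✗ (excluded) → not eligible.
Adoption Assistance — status temporary ✓; service 837 days ≥ 2 years (≈730 days) ✓; age 58 ≥ 18 ✓ → eligible.
Fitness Allowance — status temporary ✗ (requires full-time or part-time) → not eligible.

Adoption Assistance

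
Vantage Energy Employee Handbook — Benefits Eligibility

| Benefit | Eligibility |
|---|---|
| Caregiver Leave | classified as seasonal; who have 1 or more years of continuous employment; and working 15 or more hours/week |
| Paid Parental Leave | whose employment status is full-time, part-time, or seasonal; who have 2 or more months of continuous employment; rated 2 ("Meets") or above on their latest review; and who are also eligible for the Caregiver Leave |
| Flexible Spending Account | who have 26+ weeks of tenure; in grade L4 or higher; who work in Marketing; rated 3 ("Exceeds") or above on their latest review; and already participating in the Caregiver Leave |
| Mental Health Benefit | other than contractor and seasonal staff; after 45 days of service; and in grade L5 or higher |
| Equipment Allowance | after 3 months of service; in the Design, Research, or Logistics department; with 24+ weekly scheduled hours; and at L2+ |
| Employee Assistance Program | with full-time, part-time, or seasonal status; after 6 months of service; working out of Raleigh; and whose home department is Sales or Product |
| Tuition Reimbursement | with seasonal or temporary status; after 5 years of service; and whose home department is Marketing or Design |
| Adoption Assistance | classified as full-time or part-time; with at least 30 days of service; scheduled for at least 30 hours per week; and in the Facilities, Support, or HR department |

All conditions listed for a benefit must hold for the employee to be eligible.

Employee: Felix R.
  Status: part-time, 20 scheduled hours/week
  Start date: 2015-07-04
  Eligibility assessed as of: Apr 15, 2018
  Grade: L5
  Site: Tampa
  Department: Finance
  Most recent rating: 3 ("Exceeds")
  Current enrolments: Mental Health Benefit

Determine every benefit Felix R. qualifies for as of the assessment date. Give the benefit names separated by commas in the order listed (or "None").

Service from 2015-07-04 to Apr 15, 2018: 1016 days.
Caregiver Leave — status part-time ✗ (requires seasonal) → not eligible.
Paid Parental Leave — status part-time ✓; service 1016 days ≥ 2 months (≈60 days) ✓; rating 3 ≥ 2 ✓; not eligible for Caregiver Leave ✗ → not eligible.
Flexible Spending Account — service 1016 days ≥ 26 weeks (≈182 days) ✓; grade L5 ≥ L4 ✓; dept Finance ✗ → not eligible.
Mental Health Benefit — status part-time ✓ (not excluded); service 1016 days ≥ 45 days ✓; grade L5 ≥ L5 ✓ → eligible.
Equipment Allowance — service 1016 days ≥ 3 months (≈90 days) ✓; dept Finance ✗ → not eligible.
Employee Assistance Program — status part-time ✓; service 1016 days ≥ 6 months (≈180 days) ✓; site Tampa ✗ (not Raleigh) → not eligible.
Tuition Reimbursement — status part-time ✗ (requires seasonal or temporary) → not eligible.
Adoption Assistance — status part-time ✓; service 1016 days ≥ 30 days ✓; 20 hrs/wk < 30 ✗ → not eligible.

Mental Health Benefit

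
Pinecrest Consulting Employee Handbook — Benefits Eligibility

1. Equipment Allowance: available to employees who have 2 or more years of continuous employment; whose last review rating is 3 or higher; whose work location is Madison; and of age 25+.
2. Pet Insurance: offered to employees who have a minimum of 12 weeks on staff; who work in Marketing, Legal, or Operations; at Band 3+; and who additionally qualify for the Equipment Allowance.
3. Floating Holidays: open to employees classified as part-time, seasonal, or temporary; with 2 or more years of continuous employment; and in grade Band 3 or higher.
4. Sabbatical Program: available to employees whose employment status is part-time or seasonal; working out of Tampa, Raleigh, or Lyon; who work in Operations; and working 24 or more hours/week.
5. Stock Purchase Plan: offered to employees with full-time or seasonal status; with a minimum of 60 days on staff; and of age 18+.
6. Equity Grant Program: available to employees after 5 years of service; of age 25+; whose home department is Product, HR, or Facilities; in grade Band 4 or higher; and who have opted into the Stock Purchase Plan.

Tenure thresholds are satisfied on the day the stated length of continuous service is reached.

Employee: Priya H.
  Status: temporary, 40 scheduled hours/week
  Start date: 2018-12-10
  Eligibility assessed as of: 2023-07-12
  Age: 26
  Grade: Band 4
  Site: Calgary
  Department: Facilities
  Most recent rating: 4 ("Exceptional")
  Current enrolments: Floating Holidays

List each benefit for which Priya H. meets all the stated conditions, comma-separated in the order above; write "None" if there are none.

Floating Holidays

Service from 2018-12-10 to 2023-07-12: 1675 days.
Equipment Allowance — service 1675 days ≥ 2 years (≈730 days) ✓; rating 4 ≥ 3 ✓; site Calgary ✗ (not Madison) → not eligible.
Pet Insurance — service 1675 days ≥ 12 weeks (≈84 days) ✓; dept Facilities ✗ → not eligible.
Floating Holidays — status temporary ✓; service 1675 days ≥ 2 years (≈730 days) ✓; grade Band 4 ≥ Band 3 ✓ → eligible.
Sabbatical Program — status temporary ✗ (requires part-time or seasonal) → not eligible.
Stock Purchase Plan — status temporary ✗ (requires full-time or seasonal) → not eligible.
Equity Grant Program — service 1675 days < 5 years (≈1825 days) ✗ → not eligible.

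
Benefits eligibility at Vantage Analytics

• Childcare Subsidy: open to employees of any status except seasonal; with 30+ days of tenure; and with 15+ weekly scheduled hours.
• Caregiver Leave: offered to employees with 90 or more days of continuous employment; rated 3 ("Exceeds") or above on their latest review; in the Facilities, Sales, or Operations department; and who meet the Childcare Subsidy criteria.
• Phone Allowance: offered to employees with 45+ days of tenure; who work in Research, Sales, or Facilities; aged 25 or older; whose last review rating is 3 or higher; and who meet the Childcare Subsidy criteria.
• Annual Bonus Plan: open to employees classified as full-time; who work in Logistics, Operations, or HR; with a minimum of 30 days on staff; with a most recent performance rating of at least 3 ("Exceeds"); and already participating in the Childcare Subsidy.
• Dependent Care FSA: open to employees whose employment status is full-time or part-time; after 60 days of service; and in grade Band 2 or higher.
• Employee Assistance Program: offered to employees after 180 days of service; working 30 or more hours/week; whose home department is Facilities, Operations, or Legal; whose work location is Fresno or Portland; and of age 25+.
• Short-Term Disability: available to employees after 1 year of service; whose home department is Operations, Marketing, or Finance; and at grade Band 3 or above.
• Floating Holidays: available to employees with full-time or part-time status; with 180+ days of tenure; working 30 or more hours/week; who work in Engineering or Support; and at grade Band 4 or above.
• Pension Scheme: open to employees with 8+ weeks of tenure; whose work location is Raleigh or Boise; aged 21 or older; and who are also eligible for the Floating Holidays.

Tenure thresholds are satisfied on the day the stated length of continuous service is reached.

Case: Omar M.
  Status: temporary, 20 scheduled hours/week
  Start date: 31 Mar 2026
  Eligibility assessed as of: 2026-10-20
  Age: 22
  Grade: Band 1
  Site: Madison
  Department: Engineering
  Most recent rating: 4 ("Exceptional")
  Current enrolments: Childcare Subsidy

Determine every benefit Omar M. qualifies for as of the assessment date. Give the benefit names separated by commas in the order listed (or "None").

Childcare Subsidy

Service from 31 Mar 2026 to 2026-10-20: 203 days.
Childcare Subsidy — status temporary ✓ (not excluded); service 203 days ≥ 30 days ✓; 20 hrs/wk ≥ 15 ✓ → eligible.
Caregiver Leave — service 203 days ≥ 90 days ✓; rating 4 ≥ 3 ✓; dept Engineering ✗ → not eligible.
Phone Allowance — service 203 days ≥ 45 days ✓; dept Engineering ✗ → not eligible.
Annual Bonus Plan — status temporary ✗ (requires full-time) → not eligible.
Dependent Care FSA — status temporary ✗ (requires full-time or part-time) → not eligible.
Employee Assistance Program — service 203 days ≥ 180 days ✓; 20 hrs/wk < 30 ✗ → not eligible.
Short-Term Disability — service 203 days < 1 year (≈365 days) ✗ → not eligible.
Floating Holidays — status temporary ✗ (requires full-time or part-time) → not eligible.
Pension Scheme — service 203 days ≥ 8 weeks (≈56 days) ✓; site Madison ✗ (not Raleigh or Boise) → not eligible.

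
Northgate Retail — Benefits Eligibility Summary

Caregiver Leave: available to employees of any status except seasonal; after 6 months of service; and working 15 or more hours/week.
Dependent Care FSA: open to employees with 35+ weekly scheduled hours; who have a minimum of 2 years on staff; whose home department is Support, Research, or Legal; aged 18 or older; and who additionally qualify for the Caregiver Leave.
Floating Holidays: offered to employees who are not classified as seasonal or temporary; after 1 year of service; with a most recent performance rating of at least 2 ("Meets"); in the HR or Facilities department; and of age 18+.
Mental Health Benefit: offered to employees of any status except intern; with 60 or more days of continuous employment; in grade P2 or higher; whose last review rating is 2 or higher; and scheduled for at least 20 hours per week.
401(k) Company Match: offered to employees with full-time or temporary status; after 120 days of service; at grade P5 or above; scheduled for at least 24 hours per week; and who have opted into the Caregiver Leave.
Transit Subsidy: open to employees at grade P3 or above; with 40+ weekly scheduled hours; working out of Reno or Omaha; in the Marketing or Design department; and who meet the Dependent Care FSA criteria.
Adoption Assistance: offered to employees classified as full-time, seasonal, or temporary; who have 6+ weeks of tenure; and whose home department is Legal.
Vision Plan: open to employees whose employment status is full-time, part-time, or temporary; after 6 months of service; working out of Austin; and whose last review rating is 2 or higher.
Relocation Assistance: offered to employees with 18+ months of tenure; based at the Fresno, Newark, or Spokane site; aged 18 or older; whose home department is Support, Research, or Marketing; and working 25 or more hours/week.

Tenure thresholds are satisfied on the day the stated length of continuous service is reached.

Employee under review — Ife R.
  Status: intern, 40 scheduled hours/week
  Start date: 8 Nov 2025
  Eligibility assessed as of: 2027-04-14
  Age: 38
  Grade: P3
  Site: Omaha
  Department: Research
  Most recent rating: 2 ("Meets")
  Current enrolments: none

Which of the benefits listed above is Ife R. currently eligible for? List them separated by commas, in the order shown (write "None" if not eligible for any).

Service from 8 Nov 2025 to 2027-04-14: 522 days.
Caregiver Leave — status intern ✓ (not excluded); service 522 days ≥ 6 months (≈180 days) ✓; 40 hrs/wk ≥ 15 ✓ → eligible.
Dependent Care FSA — 40 hrs/wk ≥ 35 ✓; service 522 days < 2 years (≈730 days) ✗ → not eligible.
Floating Holidays — status intern ✓ (not excluded); service 522 days ≥ 1 year (≈365 days) ✓; rating 2 ≥ 2 ✓; dept Research ✗ → not eligible.
Mental Health Benefit — status intern ✗ (excluded) → not eligible.
401(k) Company Match — status intern ✗ (requires full-time or temporary) → not eligible.
Transit Subsidy — grade P3 ≥ P3 ✓; 40 hrs/wk ≥ 40 ✓; site Omaha ✓; dept Research ✗ → not eligible.
Adoption Assistance — status intern ✗ (requires full-time, seasonal, or temporary) → not eligible.
Vision Plan — status intern ✗ (requires full-time, part-time, or temporary) → not eligible.
Relocation Assistance — service 522 days < 18 months (≈540 days) ✗ → not eligible.

Caregiver Leave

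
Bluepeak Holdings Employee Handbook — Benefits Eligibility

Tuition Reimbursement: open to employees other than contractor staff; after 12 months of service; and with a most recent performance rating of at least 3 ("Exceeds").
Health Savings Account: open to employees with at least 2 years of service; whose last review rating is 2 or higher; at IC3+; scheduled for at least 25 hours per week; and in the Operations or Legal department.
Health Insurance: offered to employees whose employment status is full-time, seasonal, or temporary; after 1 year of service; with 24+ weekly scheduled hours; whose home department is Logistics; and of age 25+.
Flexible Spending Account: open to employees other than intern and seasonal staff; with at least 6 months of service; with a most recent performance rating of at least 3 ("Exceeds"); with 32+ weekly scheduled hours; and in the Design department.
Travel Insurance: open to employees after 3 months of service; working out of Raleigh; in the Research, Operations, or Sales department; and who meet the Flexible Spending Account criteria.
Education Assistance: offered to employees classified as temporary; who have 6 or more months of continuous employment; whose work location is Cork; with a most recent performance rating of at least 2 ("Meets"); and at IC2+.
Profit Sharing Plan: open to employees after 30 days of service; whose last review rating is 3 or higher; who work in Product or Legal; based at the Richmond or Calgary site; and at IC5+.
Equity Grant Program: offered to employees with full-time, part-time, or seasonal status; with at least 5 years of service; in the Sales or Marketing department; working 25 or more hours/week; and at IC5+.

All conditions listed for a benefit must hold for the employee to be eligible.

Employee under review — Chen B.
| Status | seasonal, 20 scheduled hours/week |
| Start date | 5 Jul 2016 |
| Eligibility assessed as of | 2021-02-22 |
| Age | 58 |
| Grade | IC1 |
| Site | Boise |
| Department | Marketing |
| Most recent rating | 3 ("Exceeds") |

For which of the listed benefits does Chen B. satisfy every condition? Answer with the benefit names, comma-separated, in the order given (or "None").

Tuition Reimbursement

Service from 5 Jul 2016 to 2021-02-22: 1693 days.
Tuition Reimbursement — status seasonal ✓ (not excluded); service 1693 days ≥ 12 months (≈360 days) ✓; rating 3 ≥ 3 ✓ → eligible.
Health Savings Account — service 1693 days ≥ 2 years (≈730 days) ✓; rating 3 ≥ 2 ✓; grade IC1 < IC3 ✗ → not eligible.
Health Insurance — status seasonal ✓; service 1693 days ≥ 1 year (≈365 days) ✓; 20 hrs/wk < 24 ✗ → not eligible.
Flexible Spending Account — status seasonal ✗ (excluded) → not eligible.
Travel Insurance — service 1693 days ≥ 3 months (≈90 days) ✓; site Boise ✗ (not Raleigh) → not eligible.
Education Assistance — status seasonal ✗ (requires temporary) → not eligible.
Profit Sharing Plan — service 1693 days ≥ 30 days ✓; rating 3 ≥ 3 ✓; dept Marketing ✗ → not eligible.
Equity Grant Program — status seasonal ✓; service 1693 days < 5 years (≈1825 days) ✗ → not eligible.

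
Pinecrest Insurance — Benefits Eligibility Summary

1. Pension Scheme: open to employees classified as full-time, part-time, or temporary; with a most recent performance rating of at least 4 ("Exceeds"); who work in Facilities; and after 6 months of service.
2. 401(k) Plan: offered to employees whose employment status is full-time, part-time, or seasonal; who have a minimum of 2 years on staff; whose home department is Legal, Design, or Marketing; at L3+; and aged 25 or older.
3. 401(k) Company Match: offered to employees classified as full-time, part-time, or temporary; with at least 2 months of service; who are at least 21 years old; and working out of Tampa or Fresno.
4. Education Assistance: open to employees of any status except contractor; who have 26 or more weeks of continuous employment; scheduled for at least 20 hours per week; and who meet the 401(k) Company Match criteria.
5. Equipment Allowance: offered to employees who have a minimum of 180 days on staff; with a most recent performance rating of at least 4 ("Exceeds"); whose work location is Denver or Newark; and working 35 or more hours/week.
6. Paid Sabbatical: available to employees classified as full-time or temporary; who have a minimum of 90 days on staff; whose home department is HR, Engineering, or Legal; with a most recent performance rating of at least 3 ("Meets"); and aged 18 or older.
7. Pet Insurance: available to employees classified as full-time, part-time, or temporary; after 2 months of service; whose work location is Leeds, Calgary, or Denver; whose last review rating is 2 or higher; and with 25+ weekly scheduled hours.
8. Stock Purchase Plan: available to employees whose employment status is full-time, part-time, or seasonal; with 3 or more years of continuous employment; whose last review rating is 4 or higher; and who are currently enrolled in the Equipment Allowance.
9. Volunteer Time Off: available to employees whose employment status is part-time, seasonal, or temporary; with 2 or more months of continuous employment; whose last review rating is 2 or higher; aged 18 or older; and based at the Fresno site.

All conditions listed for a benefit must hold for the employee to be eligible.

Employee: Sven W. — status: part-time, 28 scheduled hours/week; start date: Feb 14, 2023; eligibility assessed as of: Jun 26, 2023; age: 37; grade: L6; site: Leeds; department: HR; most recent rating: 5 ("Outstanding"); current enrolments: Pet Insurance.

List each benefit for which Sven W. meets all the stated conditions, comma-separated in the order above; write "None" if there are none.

Service from Feb 14, 2023 to Jun 26, 2023: 132 days.
Pension Scheme — status part-time ✓; rating 5 ≥ 4 ✓; dept HR ✗ → not eligible.
401(k) Plan — status part-time ✓; service 132 days < 2 years (≈730 days) ✗ → not eligible.
401(k) Company Match — status part-time ✓; service 132 days ≥ 2 months (≈60 days) ✓; age 37 ≥ 21 ✓; site Leeds ✗ (not Tampa or Fresno) → not eligible.
Education Assistance — status part-time ✓ (not excluded); service 132 days < 26 weeks (≈182 days) ✗ → not eligible.
Equipment Allowance — service 132 days < 180 days ✗ → not eligible.
Paid Sabbatical — status part-time ✗ (requires full-time or temporary) → not eligible.
Pet Insurance — status part-time ✓; service 132 days ≥ 2 months (≈60 days) ✓; site Leeds ✓; rating 5 ≥ 2 ✓; 28 hrs/wk ≥ 25 ✓ → eligible.
Stock Purchase Plan — status part-time ✓; service 132 days < 3 years (≈1095 days) ✗ → not eligible.
Volunteer Time Off — status part-time ✓; service 132 days ≥ 2 months (≈60 days) ✓; rating 5 ≥ 2 ✓; age 37 ≥ 18 ✓; site Leeds ✗ (not Fresno) → not eligible.

Pet Insurance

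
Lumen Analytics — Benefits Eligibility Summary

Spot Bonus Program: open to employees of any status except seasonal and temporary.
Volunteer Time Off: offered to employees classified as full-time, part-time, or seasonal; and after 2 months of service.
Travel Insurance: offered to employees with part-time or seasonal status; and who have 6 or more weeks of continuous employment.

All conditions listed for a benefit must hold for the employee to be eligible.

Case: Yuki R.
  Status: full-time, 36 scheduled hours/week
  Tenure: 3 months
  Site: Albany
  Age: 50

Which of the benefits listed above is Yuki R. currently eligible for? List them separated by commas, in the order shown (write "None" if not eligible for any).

Spot Bonus Program, Volunteer Time Off

Spot Bonus Program — status full-time ✓ (not excluded) → eligible.
Volunteer Time Off — status full-time ✓; service 3 months ≥ 2 months ✓ → eligible.
Travel Insurance — status full-time ✗ (requires part-time or seasonal) → not eligible.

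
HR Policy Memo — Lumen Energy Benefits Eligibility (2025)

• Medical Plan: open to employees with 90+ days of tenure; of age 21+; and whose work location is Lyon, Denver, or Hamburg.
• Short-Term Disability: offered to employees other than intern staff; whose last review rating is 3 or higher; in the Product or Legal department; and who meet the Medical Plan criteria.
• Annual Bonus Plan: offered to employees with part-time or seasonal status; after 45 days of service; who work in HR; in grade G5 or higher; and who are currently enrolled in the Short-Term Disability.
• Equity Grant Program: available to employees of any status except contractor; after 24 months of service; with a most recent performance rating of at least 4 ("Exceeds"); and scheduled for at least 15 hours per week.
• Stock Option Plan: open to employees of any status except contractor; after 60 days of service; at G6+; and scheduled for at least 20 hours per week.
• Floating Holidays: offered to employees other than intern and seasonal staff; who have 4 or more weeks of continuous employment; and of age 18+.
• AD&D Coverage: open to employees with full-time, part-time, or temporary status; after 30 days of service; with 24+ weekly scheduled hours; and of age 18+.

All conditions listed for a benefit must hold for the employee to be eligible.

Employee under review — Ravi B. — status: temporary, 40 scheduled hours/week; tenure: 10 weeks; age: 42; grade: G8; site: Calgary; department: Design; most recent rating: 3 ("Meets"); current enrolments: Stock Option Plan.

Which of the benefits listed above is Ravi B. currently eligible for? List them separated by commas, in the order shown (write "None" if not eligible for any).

Medical Plan — service 10 weeks < 90 days ✗ → not eligible.
Short-Term Disability — status temporary ✓ (not excluded); rating 3 ≥ 3 ✓; dept Design ✗ → not eligible.
Annual Bonus Plan — status temporary ✗ (requires part-time or seasonal) → not eligible.
Equity Grant Program — status temporary ✓ (not excluded); service 10 weeks < 24 months (≈720 days) ✗ → not eligible.
Stock Option Plan — status temporary ✓ (not excluded); service 10 weeks ≥ 60 days ✓; grade G8 ≥ G6 ✓; 40 hrs/wk ≥ 20 ✓ → eligible.
Floating Holidays — status temporary ✓ (not excluded); service 10 weeks ≥ 4 weeks ✓; age 42 ≥ 18 ✓ → eligible.
AD&D Coverage — status temporary ✓; service 10 weeks ≥ 30 days ✓; 40 hrs/wk ≥ 24 ✓; age 42 ≥ 18 ✓ → eligible.

Stock Option Plan, Floating Holidays, AD&D Coverage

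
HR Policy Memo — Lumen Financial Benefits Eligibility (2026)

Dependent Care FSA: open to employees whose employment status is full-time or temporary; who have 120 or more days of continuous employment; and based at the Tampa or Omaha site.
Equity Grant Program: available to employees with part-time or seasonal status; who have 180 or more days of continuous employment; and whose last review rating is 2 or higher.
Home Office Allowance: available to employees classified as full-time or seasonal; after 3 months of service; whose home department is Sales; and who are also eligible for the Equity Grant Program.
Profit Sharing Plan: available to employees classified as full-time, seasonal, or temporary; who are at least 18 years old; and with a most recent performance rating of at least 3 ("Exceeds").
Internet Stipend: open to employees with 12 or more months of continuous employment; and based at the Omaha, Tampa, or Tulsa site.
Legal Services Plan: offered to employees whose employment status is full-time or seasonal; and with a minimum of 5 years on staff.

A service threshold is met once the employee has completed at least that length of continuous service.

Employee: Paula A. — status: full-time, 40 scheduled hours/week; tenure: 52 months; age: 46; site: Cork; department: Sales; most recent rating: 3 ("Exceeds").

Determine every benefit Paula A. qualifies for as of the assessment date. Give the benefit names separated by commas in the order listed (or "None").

Dependent Care FSA — status full-time ✓; service 52 months ≥ 120 days ✓; site Cork ✗ (not Tampa or Omaha) → not eligible.
Equity Grant Program — status full-time ✗ (requires part-time or seasonal) → not eligible.
Home Office Allowance — status full-time ✓; service 52 months ≥ 3 months ✓; dept Sales ✓; not eligible for Equity Grant Program ✗ → not eligible.
Profit Sharing Plan — status full-time ✓; age 46 ≥ 18 ✓; rating 3 ≥ 3 ✓ → eligible.
Internet Stipend — service 52 months ≥ 12 months ✓; site Cork ✗ (not Omaha, Tampa, or Tulsa) → not eligible.
Legal Services Plan — status full-time ✓; service 52 months < 5 years (≈1825 days) ✗ → not eligible.

Profit Sharing Plan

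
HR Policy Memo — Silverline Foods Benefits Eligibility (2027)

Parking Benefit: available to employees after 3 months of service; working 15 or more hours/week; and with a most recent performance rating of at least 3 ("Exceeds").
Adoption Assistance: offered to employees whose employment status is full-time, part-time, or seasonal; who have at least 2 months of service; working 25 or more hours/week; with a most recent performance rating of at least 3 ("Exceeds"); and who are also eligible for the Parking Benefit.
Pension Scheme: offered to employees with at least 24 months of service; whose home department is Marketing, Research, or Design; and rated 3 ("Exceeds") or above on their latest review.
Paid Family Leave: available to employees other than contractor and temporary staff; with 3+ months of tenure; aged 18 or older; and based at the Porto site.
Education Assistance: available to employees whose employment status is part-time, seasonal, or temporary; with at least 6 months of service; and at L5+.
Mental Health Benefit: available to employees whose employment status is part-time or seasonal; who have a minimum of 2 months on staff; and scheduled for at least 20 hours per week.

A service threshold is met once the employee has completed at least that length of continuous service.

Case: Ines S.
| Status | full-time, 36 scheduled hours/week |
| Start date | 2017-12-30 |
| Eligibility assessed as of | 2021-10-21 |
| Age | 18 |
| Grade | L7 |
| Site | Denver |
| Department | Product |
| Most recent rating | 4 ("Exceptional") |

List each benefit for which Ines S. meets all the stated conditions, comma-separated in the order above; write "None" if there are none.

Parking Benefit, Adoption Assistance

Service from 2017-12-30 to 2021-10-21: 1391 days.
Parking Benefit — service 1391 days ≥ 3 months (≈90 days) ✓; 36 hrs/wk ≥ 15 ✓; rating 4 ≥ 3 ✓ → eligible.
Adoption Assistance — status full-time ✓; service 1391 days ≥ 2 months (≈60 days) ✓; 36 hrs/wk ≥ 25 ✓; rating 4 ≥ 3 ✓; eligible for Parking Benefit ✓ → eligible.
Pension Scheme — service 1391 days ≥ 24 months (≈720 days) ✓; dept Product ✗ → not eligible.
Paid Family Leave — status full-time ✓ (not excluded); service 1391 days ≥ 3 months (≈90 days) ✓; age 18 ≥ 18 ✓; site Denver ✗ (not Porto) → not eligible.
Education Assistance — status full-time ✗ (requires part-time, seasonal, or temporary) → not eligible.
Mental Health Benefit — status full-time ✗ (requires part-time or seasonal) → not eligible.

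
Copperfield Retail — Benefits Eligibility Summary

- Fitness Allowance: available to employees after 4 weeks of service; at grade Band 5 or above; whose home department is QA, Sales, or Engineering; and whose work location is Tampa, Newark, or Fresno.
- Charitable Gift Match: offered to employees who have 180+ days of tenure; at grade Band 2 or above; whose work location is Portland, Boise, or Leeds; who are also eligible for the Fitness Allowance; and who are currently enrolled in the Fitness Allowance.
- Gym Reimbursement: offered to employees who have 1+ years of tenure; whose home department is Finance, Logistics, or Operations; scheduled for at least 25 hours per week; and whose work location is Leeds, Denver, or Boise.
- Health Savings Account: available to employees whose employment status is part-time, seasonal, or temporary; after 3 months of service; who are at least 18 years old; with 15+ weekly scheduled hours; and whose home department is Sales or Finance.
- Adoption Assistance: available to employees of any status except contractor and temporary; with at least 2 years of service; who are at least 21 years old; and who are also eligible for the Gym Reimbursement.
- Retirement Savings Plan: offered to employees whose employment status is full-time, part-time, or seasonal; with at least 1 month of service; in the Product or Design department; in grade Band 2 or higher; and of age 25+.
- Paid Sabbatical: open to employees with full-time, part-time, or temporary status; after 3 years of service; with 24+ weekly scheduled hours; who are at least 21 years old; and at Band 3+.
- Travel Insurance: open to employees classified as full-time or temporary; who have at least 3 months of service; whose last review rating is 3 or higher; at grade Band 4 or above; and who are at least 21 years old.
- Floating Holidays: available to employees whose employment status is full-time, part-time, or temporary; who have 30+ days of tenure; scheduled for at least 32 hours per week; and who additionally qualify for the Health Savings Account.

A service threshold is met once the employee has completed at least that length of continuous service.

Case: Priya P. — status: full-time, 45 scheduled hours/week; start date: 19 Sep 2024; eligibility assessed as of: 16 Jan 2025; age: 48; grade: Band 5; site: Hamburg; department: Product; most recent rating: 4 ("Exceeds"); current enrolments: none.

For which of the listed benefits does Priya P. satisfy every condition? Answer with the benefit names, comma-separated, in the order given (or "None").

Retirement Savings Plan, Travel Insurance

Service from 19 Sep 2024 to 16 Jan 2025: 119 days.
Fitness Allowance — service 119 days ≥ 4 weeks (≈28 days) ✓; grade Band 5 ≥ Band 5 ✓; dept Product ✗ → not eligible.
Charitable Gift Match — service 119 days < 180 days ✗ → not eligible.
Gym Reimbursement — service 119 days < 1 year (≈365 days) ✗ → not eligible.
Health Savings Account — status full-time ✗ (requires part-time, seasonal, or temporary) → not eligible.
Adoption Assistance — status full-time ✓ (not excluded); service 119 days < 2 years (≈730 days) ✗ → not eligible.
Retirement Savings Plan — status full-time ✓; service 119 days ≥ 1 month (≈30 days) ✓; dept Product ✓; grade Band 5 ≥ Band 2 ✓; age 48 ≥ 25 ✓ → eligible.
Paid Sabbatical — status full-time ✓; service 119 days < 3 years (≈1095 days) ✗ → not eligible.
Travel Insurance — status full-time ✓; service 119 days ≥ 3 months (≈90 days) ✓; rating 4 ≥ 3 ✓; grade Band 5 ≥ Band 4 ✓; age 48 ≥ 21 ✓ → eligible.
Floating Holidays — status full-time ✓; service 119 days ≥ 30 days ✓; 45 hrs/wk ≥ 32 ✓; not eligible for Health Savings Account ✗ → not eligible.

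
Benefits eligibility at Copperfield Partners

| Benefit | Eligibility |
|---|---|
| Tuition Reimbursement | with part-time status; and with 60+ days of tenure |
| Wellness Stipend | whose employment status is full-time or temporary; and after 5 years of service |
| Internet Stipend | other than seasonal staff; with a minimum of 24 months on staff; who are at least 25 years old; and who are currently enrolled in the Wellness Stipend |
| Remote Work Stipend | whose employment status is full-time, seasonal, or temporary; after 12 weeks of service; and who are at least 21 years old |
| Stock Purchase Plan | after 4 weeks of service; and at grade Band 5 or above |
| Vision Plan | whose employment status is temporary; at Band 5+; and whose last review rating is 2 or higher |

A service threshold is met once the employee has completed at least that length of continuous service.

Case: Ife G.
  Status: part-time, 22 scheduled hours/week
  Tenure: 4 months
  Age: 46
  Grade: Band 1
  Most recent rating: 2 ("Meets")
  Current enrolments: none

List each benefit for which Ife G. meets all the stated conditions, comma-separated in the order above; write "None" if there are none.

Tuition Reimbursement

Tuition Reimbursement — status part-time ✓; service 4 months ≥ 60 days ✓ → eligible.
Wellness Stipend — status part-time ✗ (requires full-time or temporary) → not eligible.
Internet Stipend — status part-time ✓ (not excluded); service 4 months < 24 months ✗ → not eligible.
Remote Work Stipend — status part-time ✗ (requires full-time, seasonal, or temporary) → not eligible.
Stock Purchase Plan — service 4 months ≥ 4 weeks (≈28 days) ✓; grade Band 1 < Band 5 ✗ → not eligible.
Vision Plan — status part-time ✗ (requires temporary) → not eligible.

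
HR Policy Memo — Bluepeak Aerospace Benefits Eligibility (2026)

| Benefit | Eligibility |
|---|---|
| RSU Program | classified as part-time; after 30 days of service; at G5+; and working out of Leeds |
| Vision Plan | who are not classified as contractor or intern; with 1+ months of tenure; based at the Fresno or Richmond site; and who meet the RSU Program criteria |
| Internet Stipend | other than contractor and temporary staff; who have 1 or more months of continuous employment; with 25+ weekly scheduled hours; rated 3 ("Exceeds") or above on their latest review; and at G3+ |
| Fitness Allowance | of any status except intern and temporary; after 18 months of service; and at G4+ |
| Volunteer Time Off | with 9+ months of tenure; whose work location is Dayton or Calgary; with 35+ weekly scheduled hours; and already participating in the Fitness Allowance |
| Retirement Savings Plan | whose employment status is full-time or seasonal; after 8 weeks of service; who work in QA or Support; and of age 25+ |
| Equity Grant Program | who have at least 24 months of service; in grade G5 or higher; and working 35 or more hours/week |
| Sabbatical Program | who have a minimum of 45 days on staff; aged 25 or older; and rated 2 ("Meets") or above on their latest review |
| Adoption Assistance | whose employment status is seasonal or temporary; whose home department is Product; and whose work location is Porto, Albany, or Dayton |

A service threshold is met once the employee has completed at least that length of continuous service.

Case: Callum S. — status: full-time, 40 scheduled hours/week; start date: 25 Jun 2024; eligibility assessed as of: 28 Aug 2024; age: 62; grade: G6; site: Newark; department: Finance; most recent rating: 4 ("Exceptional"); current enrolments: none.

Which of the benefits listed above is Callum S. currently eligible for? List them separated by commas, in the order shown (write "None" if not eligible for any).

Internet Stipend, Sabbatical Program

Service from 25 Jun 2024 to 28 Aug 2024: 64 days.
RSU Program — status full-time ✗ (requires part-time) → not eligible.
Vision Plan — status full-time ✓ (not excluded); service 64 days ≥ 1 month (≈30 days) ✓; site Newark ✗ (not Fresno or Richmond) → not eligible.
Internet Stipend — status full-time ✓ (not excluded); service 64 days ≥ 1 month (≈30 days) ✓; 40 hrs/wk ≥ 25 ✓; rating 4 ≥ 3 ✓; grade G6 ≥ G3 ✓ → eligible.
Fitness Allowance — status full-time ✓ (not excluded); service 64 days < 18 months (≈540 days) ✗ → not eligible.
Volunteer Time Off — service 64 days < 9 months (≈270 days) ✗ → not eligible.
Retirement Savings Plan — status full-time ✓; service 64 days ≥ 8 weeks (≈56 days) ✓; dept Finance ✗ → not eligible.
Equity Grant Program — service 64 days < 24 months (≈720 days) ✗ → not eligible.
Sabbatical Program — service 64 days ≥ 45 days ✓; age 62 ≥ 25 ✓; rating 4 ≥ 2 ✓ → eligible.
Adoption Assistance — status full-time ✗ (requires seasonal or temporary) → not eligible.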